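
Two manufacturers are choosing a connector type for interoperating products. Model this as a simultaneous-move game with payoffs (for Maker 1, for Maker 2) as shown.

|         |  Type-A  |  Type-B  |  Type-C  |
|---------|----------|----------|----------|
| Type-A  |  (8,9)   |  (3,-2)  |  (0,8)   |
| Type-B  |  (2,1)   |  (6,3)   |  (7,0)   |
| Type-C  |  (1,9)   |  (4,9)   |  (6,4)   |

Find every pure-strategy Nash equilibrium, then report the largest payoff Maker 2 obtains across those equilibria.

Both Type-A is a pure NE (Maker 1: 8 ≥ 2; Maker 2: 9 ≥ 8). Maker 2 gets 9.
Both Type-B is a pure NE (Maker 1: 6 ≥ 4; Maker 2: 3 ≥ 1). Maker 2 gets 3.
Every other cell has a profitable deviation for at least one player. Highest of {9, 3} is 9.

9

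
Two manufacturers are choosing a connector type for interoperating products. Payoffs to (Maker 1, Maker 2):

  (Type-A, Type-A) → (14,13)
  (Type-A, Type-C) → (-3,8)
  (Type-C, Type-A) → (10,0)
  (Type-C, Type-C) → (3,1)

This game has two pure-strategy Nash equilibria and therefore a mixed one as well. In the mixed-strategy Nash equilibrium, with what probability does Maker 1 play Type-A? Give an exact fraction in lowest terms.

Maker 1's mix p on Type-A must make Maker 2 indifferent between Type-A and Type-C.
Maker 2's payoff from Type-A: 13p + 0(1−p). From Type-C: 8p + 1(1−p).
Set equal: 5p = 1(1−p) → p = 1/6.

1/6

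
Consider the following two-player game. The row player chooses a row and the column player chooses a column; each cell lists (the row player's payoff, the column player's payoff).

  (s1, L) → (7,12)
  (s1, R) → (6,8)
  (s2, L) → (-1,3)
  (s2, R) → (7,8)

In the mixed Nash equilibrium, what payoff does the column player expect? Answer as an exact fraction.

The row player mixes with probability p on s1, chosen so the column player is indifferent: 12p + 3(1−p) = 8p + 8(1−p) gives p = 5/9.
The column player's expected payoff is 12·5/9 + 3·4/9 = 8.

8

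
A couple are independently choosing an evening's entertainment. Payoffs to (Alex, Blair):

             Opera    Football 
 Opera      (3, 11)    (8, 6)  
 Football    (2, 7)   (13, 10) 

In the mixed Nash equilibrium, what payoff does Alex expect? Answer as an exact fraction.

23/6

Blair mixes with probability q on Opera, chosen so Alex is indifferent: 3q + 8(1−q) = 2q + 13(1−q) gives q = 5/6.
Alex's expected payoff (from either row, since indifferent) is 3·5/6 + 8·1/6 = 23/6.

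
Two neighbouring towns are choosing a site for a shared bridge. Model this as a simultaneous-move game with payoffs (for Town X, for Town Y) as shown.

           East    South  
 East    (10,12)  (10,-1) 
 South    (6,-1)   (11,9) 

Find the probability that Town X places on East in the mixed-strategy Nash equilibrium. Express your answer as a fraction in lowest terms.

Town X's mix p on East must make Town Y indifferent between East and South.
Town Y's payoff from East: 12p + (-1)(1−p). From South: (-1)p + 9(1−p).
Set equal: 13p = 10(1−p) → p = 10/23.

10/23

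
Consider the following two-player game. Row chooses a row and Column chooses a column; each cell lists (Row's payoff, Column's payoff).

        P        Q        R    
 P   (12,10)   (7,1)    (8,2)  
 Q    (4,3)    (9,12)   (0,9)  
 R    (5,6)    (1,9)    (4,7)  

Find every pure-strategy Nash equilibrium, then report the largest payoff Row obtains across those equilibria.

12

Both P is a pure NE (Row: 12 ≥ 5; Column: 10 ≥ 2). Row gets 12.
Both Q is a pure NE (Row: 9 ≥ 7; Column: 12 ≥ 9). Row gets 9.
Every other cell has a profitable deviation for at least one player. Highest of {12, 9} is 12.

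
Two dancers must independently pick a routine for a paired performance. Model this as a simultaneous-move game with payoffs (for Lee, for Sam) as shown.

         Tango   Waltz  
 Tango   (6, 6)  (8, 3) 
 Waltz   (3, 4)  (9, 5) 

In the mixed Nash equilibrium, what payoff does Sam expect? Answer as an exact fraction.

Lee mixes with probability p on Tango, chosen so Sam is indifferent: 6p + 4(1−p) = 3p + 5(1−p) gives p = 1/4.
Sam's expected payoff is 6·1/4 + 4·3/4 = 9/2.

9/2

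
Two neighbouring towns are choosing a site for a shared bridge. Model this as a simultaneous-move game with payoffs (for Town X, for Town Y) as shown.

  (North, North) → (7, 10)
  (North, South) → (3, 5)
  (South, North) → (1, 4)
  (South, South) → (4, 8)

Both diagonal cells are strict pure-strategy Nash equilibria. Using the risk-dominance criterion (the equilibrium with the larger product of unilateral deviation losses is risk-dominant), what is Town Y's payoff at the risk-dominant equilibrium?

10

At both North: Town X loses 7 − 1 = 6 by deviating; Town Y loses 10 − 5 = 5. Product = 6·5 = 30.
At both South: Town X loses 4 − 3 = 1 by deviating; Town Y loses 8 − 4 = 4. Product = 1·4 = 4.
30 > 4, so both North is risk-dominant. Town Y's payoff there is 10.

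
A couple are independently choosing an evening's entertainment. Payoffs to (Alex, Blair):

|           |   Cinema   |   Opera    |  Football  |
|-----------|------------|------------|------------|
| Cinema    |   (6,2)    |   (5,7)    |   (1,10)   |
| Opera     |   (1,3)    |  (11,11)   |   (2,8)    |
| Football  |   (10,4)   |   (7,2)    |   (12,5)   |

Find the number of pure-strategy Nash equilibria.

Both Opera: Alex gets 11 (best alternative 7); Blair gets 11 (best alternative 8). Neither deviates — NE.
Both Football: Alex gets 12 (best alternative 2); Blair gets 5 (best alternative 4). Neither deviates — NE.
Both Cinema is not a NE: Alex would switch to Football (10 > 6).
No other cell survives both best-response checks, so there are 2 pure NE.

2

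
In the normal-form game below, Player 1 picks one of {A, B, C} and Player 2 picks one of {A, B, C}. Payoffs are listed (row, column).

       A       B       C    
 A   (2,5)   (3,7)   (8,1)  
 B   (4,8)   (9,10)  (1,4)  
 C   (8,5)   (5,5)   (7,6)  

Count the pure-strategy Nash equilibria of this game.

1

Both B: Player 1 gets 9 (best alternative 5); Player 2 gets 10 (best alternative 8). Neither deviates — NE.
Both C is not a NE: Player 1 would switch to A (8 > 7).
No other cell survives both best-response checks, so there is 1 pure NE.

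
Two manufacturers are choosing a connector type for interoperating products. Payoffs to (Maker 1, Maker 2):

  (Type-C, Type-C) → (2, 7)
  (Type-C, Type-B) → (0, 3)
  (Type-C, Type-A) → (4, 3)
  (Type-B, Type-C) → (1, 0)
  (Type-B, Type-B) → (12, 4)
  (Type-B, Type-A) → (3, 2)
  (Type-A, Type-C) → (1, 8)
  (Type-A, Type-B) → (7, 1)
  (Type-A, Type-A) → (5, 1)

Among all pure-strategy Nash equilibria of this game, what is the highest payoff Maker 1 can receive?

12

Both Type-C is a pure NE (Maker 1: 2 ≥ 1; Maker 2: 7 ≥ 3). Maker 1 gets 2.
Both Type-B is a pure NE (Maker 1: 12 ≥ 7; Maker 2: 4 ≥ 2). Maker 1 gets 12.
Every other cell has a profitable deviation for at least one player. Highest of {2, 12} is 12.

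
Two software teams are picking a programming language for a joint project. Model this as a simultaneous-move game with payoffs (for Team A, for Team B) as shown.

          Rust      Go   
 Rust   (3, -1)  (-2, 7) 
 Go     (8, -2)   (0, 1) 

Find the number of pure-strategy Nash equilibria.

Both Go: Team A gets 0 (best alternative -2); Team B gets 1 (best alternative -2). Neither deviates — NE.
Both Rust is not a NE: Team A would switch to Go (8 > 3).
No other cell survives both best-response checks, so there is 1 pure NE.

1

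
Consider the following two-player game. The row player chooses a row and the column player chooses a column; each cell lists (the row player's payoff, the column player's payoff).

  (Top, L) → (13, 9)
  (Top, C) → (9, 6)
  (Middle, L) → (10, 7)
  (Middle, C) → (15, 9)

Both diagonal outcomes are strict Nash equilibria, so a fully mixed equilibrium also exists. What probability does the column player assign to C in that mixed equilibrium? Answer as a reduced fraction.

1/3

The column player's mix q on L must make the row player indifferent between Top and Middle.
The row player's payoff from Top: 13q + 9(1−q). From Middle: 10q + 15(1−q).
Set equal: 3q = 6(1−q) → q = 6/9 = 2/3.
Probability on C is 1 − 2/3 = 1/3.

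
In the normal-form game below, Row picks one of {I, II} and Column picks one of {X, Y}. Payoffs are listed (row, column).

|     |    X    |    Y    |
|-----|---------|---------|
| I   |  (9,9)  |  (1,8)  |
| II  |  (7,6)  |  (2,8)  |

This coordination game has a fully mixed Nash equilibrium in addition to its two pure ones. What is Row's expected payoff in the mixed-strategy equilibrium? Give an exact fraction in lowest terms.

Column mixes with probability q on X, chosen so Row is indifferent: 9q + 1(1−q) = 7q + 2(1−q) gives q = 1/3.
Row's expected payoff (from either row, since indifferent) is 9·1/3 + 1·2/3 = 11/3.

11/3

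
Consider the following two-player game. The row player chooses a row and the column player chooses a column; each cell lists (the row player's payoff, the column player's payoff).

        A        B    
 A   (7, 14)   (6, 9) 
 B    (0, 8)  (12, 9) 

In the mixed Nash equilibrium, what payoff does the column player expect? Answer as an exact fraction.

9

The row player mixes with probability p on A, chosen so the column player is indifferent: 14p + 8(1−p) = 9p + 9(1−p) gives p = 1/6.
The column player's expected payoff is 14·1/6 + 8·5/6 = 9.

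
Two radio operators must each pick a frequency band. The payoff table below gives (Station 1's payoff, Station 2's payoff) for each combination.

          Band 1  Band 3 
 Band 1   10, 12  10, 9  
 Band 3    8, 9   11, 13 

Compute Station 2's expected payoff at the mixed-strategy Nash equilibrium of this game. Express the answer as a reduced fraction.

75/7

Station 1 mixes with probability p on Band 1, chosen so Station 2 is indifferent: 12p + 9(1−p) = 9p + 13(1−p) gives p = 4/7.
Station 2's expected payoff is 12·4/7 + 9·3/7 = 75/7.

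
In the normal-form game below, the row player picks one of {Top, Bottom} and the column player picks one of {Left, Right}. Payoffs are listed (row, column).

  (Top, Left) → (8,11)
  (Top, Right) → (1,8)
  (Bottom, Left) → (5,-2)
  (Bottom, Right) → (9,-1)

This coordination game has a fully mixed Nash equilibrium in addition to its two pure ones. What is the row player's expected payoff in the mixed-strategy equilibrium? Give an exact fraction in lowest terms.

The column player mixes with probability q on Left, chosen so the row player is indifferent: 8q + 1(1−q) = 5q + 9(1−q) gives q = 8/11.
The row player's expected payoff (from either row, since indifferent) is 8·8/11 + 1·3/11 = 67/11.

67/11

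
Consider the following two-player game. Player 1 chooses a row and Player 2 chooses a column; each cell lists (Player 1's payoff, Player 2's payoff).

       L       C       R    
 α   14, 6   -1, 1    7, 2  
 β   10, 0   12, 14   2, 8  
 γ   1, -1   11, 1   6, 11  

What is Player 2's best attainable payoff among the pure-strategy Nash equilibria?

14

(α, L) is a pure NE (Player 1: 14 ≥ 10; Player 2: 6 ≥ 2). Player 2 gets 6.
(β, C) is a pure NE (Player 1: 12 ≥ 11; Player 2: 14 ≥ 8). Player 2 gets 14.
Every other cell has a profitable deviation for at least one player. Highest of {6, 14} is 14.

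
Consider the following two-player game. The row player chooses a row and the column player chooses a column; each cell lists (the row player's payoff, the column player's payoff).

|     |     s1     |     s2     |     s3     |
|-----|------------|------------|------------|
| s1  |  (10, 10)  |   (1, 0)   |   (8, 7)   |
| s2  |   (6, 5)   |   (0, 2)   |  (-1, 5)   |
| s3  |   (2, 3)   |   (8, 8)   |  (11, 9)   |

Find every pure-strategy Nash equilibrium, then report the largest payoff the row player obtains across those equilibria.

11

Both s1 is a pure NE (the row player: 10 ≥ 6; the column player: 10 ≥ 7). The row player gets 10.
Both s3 is a pure NE (the row player: 11 ≥ 8; the column player: 9 ≥ 8). The row player gets 11.
Every other cell has a profitable deviation for at least one player. Highest of {10, 11} is 11.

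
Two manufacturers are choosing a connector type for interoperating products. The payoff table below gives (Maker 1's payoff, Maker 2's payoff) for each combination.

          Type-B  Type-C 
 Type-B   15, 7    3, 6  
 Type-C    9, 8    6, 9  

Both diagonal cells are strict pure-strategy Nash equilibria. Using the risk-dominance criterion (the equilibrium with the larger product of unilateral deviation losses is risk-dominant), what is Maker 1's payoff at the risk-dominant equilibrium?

At both Type-B: Maker 1 loses 15 − 9 = 6 by deviating; Maker 2 loses 7 − 6 = 1. Product = 6·1 = 6.
At both Type-C: Maker 1 loses 6 − 3 = 3 by deviating; Maker 2 loses 9 − 8 = 1. Product = 3·1 = 3.
6 > 3, so both Type-B is risk-dominant. Maker 1's payoff there is 15.

15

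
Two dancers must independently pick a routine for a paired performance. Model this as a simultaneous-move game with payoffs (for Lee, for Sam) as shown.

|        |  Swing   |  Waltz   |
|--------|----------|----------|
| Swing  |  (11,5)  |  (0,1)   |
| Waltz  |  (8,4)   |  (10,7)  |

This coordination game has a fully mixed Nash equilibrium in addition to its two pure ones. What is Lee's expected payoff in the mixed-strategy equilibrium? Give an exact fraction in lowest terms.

110/13

Sam mixes with probability q on Swing, chosen so Lee is indifferent: 11q + 0(1−q) = 8q + 10(1−q) gives q = 10/13.
Lee's expected payoff (from either row, since indifferent) is 11·10/13 + 0·3/13 = 110/13.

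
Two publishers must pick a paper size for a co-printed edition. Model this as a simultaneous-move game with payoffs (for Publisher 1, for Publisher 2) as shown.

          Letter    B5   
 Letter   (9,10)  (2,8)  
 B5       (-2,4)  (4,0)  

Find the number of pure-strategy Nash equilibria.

Both Letter: Publisher 1 gets 9 (best alternative -2); Publisher 2 gets 10 (best alternative 8). Neither deviates — NE.
Both B5 is not a NE: Publisher 2 would switch to Letter (4 > 0).
No other cell survives both best-response checks, so there is 1 pure NE.

1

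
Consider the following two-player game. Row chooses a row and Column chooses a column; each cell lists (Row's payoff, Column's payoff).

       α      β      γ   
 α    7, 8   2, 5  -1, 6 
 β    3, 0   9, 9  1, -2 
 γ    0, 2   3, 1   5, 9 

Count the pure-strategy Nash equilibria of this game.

Both α: Row gets 7 (best alternative 3); Column gets 8 (best alternative 6). Neither deviates — NE.
Both β: Row gets 9 (best alternative 3); Column gets 9 (best alternative 0). Neither deviates — NE.
Both γ: Row gets 5 (best alternative 1); Column gets 9 (best alternative 2). Neither deviates — NE.
(α, γ) is not a NE: Row would switch to γ (5 > -1).
No other cell survives both best-response checks, so there are 3 pure NE.

3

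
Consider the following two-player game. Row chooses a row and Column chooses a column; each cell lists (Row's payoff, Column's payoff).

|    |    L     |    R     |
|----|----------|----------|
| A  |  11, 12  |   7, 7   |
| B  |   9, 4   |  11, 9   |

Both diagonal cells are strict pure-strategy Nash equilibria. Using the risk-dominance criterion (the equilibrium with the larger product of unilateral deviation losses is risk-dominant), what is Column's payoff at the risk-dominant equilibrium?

At (A, L): Row loses 11 − 9 = 2 by deviating; Column loses 12 − 7 = 5. Product = 2·5 = 10.
At (B, R): Row loses 11 − 7 = 4 by deviating; Column loses 9 − 4 = 5. Product = 4·5 = 20.
20 > 10, so (B, R) is risk-dominant. Column's payoff there is 9.

9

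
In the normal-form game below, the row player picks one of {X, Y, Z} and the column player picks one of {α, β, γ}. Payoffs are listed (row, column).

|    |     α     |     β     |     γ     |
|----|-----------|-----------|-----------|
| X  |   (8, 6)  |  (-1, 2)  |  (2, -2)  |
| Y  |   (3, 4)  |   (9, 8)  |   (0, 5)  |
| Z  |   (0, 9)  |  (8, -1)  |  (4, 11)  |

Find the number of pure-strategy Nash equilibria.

3

(X, α): the row player gets 8 (best alternative 3); the column player gets 6 (best alternative 2). Neither deviates — NE.
(Y, β): the row player gets 9 (best alternative 8); the column player gets 8 (best alternative 5). Neither deviates — NE.
(Z, γ): the row player gets 4 (best alternative 2); the column player gets 11 (best alternative 9). Neither deviates — NE.
(Z, β) is not a NE: the row player would switch to Y (9 > 8).
No other cell survives both best-response checks, so there are 3 pure NE.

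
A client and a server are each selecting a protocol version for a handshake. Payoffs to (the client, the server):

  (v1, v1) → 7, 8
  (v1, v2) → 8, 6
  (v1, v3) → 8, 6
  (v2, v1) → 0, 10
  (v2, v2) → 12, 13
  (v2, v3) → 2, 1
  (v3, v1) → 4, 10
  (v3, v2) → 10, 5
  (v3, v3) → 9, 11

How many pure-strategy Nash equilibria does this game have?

Both v1: the client gets 7 (best alternative 4); the server gets 8 (best alternative 6). Neither deviates — NE.
Both v2: the client gets 12 (best alternative 10); the server gets 13 (best alternative 10). Neither deviates — NE.
Both v3: the client gets 9 (best alternative 8); the server gets 11 (best alternative 10). Neither deviates — NE.
(v1, v3) is not a NE: the client would switch to v3 (9 > 8).
No other cell survives both best-response checks, so there are 3 pure NE.

3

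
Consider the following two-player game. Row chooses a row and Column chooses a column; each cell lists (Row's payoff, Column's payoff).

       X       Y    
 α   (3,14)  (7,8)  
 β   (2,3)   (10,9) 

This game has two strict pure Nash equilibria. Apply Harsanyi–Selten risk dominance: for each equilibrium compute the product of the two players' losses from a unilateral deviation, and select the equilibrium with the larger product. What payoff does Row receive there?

10

At (α, X): Row loses 3 − 2 = 1 by deviating; Column loses 14 − 8 = 6. Product = 1·6 = 6.
At (β, Y): Row loses 10 − 7 = 3 by deviating; Column loses 9 − 3 = 6. Product = 3·6 = 18.
18 > 6, so (β, Y) is risk-dominant. Row's payoff there is 10.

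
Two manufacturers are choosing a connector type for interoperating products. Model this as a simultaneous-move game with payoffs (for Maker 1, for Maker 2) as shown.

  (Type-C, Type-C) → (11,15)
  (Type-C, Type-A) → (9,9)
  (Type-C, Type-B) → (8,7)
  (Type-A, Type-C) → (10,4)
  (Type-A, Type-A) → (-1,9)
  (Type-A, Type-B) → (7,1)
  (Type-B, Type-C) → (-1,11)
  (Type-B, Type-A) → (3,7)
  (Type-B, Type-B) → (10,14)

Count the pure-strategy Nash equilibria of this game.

2

Both Type-C: Maker 1 gets 11 (best alternative 10); Maker 2 gets 15 (best alternative 9). Neither deviates — NE.
Both Type-B: Maker 1 gets 10 (best alternative 8); Maker 2 gets 14 (best alternative 11). Neither deviates — NE.
Both Type-A is not a NE: Maker 1 would switch to Type-C (9 > -1).
No other cell survives both best-response checks, so there are 2 pure NE.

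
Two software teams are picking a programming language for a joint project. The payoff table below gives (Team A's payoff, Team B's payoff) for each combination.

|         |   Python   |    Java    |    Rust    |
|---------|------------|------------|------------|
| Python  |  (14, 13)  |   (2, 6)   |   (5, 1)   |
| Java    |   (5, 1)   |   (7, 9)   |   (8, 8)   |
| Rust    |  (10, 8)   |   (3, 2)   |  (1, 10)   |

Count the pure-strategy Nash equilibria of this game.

2

Both Python: Team A gets 14 (best alternative 10); Team B gets 13 (best alternative 6). Neither deviates — NE.
Both Java: Team A gets 7 (best alternative 3); Team B gets 9 (best alternative 8). Neither deviates — NE.
Both Rust is not a NE: Team A would switch to Java (8 > 1).
No other cell survives both best-response checks, so there are 2 pure NE.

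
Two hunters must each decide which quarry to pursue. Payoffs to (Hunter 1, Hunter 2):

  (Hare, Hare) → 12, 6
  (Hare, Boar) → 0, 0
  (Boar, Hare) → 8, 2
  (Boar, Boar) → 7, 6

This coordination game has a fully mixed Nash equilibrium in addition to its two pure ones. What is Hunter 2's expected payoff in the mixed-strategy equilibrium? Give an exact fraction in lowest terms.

18/5

Hunter 1 mixes with probability p on Hare, chosen so Hunter 2 is indifferent: 6p + 2(1−p) = 0p + 6(1−p) gives p = 2/5.
Hunter 2's expected payoff is 6·2/5 + 2·3/5 = 18/5.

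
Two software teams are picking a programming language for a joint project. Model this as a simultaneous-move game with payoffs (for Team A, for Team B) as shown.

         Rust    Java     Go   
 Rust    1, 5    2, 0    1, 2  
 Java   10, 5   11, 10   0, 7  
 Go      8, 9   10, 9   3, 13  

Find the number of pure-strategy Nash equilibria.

Both Java: Team A gets 11 (best alternative 10); Team B gets 10 (best alternative 7). Neither deviates — NE.
Both Go: Team A gets 3 (best alternative 1); Team B gets 13 (best alternative 9). Neither deviates — NE.
Both Rust is not a NE: Team A would switch to Java (10 > 1).
No other cell survives both best-response checks, so there are 2 pure NE.

2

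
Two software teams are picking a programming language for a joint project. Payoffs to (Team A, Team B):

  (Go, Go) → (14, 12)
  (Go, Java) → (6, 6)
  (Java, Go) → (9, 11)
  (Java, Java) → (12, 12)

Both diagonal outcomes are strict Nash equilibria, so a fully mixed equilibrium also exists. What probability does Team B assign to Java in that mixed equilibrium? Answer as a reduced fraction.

Team B's mix q on Go must make Team A indifferent between Go and Java.
Team A's payoff from Go: 14q + 6(1−q). From Java: 9q + 12(1−q).
Set equal: 5q = 6(1−q) → q = 6/11.
Probability on Java is 1 − 6/11 = 5/11.

5/11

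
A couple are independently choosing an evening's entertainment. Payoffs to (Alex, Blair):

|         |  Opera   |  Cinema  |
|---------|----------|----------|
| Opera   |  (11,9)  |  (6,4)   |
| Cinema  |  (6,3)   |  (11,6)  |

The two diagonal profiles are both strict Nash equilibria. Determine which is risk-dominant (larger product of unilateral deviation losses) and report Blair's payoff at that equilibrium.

At both Opera: Alex loses 11 − 6 = 5 by deviating; Blair loses 9 − 4 = 5. Product = 5·5 = 25.
At both Cinema: Alex loses 11 − 6 = 5 by deviating; Blair loses 6 − 3 = 3. Product = 5·3 = 15.
25 > 15, so both Opera is risk-dominant. Blair's payoff there is 9.

9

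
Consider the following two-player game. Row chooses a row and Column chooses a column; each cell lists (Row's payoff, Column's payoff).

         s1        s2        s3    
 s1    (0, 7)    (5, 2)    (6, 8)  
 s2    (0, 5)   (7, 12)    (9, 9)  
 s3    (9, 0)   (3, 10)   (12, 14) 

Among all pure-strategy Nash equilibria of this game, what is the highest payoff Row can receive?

Both s2 is a pure NE (Row: 7 ≥ 5; Column: 12 ≥ 9). Row gets 7.
Both s3 is a pure NE (Row: 12 ≥ 9; Column: 14 ≥ 10). Row gets 12.
Every other cell has a profitable deviation for at least one player. Highest of {7, 12} is 12.

12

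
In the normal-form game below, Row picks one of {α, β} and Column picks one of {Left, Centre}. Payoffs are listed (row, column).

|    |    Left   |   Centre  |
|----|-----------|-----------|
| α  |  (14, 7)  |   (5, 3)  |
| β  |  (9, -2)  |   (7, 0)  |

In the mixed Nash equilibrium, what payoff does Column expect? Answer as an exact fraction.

1

Row mixes with probability p on α, chosen so Column is indifferent: 7p + (-2)(1−p) = 3p + 0(1−p) gives p = 1/3.
Column's expected payoff is 7·1/3 + (-2)·2/3 = 1.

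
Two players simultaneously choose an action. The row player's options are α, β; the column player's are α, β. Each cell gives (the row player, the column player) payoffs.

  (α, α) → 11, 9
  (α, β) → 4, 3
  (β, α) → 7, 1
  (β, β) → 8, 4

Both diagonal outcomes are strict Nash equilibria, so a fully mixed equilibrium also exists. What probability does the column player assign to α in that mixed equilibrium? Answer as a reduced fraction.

1/2

The column player's mix q on α must make the row player indifferent between α and β.
The row player's payoff from α: 11q + 4(1−q). From β: 7q + 8(1−q).
Set equal: 4q = 4(1−q) → q = 4/8 = 1/2.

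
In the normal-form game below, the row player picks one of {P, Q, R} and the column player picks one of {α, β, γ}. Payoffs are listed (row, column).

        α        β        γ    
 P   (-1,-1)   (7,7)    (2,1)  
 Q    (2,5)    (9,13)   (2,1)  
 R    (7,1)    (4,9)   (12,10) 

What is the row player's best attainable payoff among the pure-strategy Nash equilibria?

12

(Q, β) is a pure NE (the row player: 9 ≥ 7; the column player: 13 ≥ 5). The row player gets 9.
(R, γ) is a pure NE (the row player: 12 ≥ 2; the column player: 10 ≥ 9). The row player gets 12.
Every other cell has a profitable deviation for at least one player. Highest of {9, 12} is 12.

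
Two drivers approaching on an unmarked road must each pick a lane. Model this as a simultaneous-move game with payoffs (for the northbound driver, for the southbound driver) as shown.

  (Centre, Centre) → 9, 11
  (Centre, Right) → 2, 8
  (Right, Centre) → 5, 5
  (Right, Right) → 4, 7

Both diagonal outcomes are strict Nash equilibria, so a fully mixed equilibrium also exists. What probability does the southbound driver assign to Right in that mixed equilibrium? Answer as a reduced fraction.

The southbound driver's mix q on Centre must make the northbound driver indifferent between Centre and Right.
The northbound driver's payoff from Centre: 9q + 2(1−q). From Right: 5q + 4(1−q).
Set equal: 4q = 2(1−q) → q = 2/6 = 1/3.
Probability on Right is 1 − 1/3 = 2/3.

2/3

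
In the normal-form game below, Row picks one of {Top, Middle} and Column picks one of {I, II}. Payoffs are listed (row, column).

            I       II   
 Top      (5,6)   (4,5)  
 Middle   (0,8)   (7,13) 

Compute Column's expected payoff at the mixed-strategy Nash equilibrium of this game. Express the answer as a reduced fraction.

19/3

Row mixes with probability p on Top, chosen so Column is indifferent: 6p + 8(1−p) = 5p + 13(1−p) gives p = 5/6.
Column's expected payoff is 6·5/6 + 8·1/6 = 19/3.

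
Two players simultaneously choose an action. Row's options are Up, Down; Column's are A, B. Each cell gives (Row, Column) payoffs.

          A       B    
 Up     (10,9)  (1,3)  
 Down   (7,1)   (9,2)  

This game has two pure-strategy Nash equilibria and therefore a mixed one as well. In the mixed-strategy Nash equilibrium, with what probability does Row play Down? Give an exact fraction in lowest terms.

Row's mix p on Up must make Column indifferent between A and B.
Column's payoff from A: 9p + 1(1−p). From B: 3p + 2(1−p).
Set equal: 6p = 1(1−p) → p = 1/7.
Probability on Down is 1 − 1/7 = 6/7.

6/7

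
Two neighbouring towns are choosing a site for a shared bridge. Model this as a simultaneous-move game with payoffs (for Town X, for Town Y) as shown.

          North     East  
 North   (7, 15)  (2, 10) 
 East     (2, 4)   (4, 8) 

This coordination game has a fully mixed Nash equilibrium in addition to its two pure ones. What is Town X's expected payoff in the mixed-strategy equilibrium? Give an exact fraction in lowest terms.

24/7

Town Y mixes with probability q on North, chosen so Town X is indifferent: 7q + 2(1−q) = 2q + 4(1−q) gives q = 2/7.
Town X's expected payoff (from either row, since indifferent) is 7·2/7 + 2·5/7 = 24/7.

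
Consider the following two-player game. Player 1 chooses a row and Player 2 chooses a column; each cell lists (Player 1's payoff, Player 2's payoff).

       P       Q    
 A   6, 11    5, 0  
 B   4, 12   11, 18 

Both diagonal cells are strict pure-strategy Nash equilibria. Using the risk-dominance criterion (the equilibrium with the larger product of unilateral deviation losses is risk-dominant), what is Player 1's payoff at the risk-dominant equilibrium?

At (A, P): Player 1 loses 6 − 4 = 2 by deviating; Player 2 loses 11 − 0 = 11. Product = 2·11 = 22.
At (B, Q): Player 1 loses 11 − 5 = 6 by deviating; Player 2 loses 18 − 12 = 6. Product = 6·6 = 36.
36 > 22, so (B, Q) is risk-dominant. Player 1's payoff there is 11.

11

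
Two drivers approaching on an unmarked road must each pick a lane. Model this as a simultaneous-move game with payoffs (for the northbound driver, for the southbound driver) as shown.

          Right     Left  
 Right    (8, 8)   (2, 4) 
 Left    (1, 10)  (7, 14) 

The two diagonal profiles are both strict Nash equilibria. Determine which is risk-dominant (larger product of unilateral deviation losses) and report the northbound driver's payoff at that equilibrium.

8

At both Right: the northbound driver loses 8 − 1 = 7 by deviating; the southbound driver loses 8 − 4 = 4. Product = 7·4 = 28.
At both Left: the northbound driver loses 7 − 2 = 5 by deviating; the southbound driver loses 14 − 10 = 4. Product = 5·4 = 20.
28 > 20, so both Right is risk-dominant. The northbound driver's payoff there is 8.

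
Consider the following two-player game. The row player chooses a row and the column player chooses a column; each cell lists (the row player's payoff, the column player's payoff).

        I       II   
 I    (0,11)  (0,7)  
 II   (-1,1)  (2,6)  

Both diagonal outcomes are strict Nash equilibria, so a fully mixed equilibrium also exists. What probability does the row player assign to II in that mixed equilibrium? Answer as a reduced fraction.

4/9

The row player's mix p on I must make the column player indifferent between I and II.
The column player's payoff from I: 11p + 1(1−p). From II: 7p + 6(1−p).
Set equal: 4p = 5(1−p) → p = 5/9.
Probability on II is 1 − 5/9 = 4/9.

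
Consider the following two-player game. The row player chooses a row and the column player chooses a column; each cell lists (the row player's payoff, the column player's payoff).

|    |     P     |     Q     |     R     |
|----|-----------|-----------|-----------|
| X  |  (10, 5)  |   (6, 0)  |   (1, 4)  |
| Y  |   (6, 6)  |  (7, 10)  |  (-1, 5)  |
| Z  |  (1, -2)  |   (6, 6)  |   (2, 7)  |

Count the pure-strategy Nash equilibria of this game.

(X, P): the row player gets 10 (best alternative 6); the column player gets 5 (best alternative 4). Neither deviates — NE.
(Y, Q): the row player gets 7 (best alternative 6); the column player gets 10 (best alternative 6). Neither deviates — NE.
(Z, R): the row player gets 2 (best alternative 1); the column player gets 7 (best alternative 6). Neither deviates — NE.
(X, R) is not a NE: the row player would switch to Z (2 > 1).
No other cell survives both best-response checks, so there are 3 pure NE.

3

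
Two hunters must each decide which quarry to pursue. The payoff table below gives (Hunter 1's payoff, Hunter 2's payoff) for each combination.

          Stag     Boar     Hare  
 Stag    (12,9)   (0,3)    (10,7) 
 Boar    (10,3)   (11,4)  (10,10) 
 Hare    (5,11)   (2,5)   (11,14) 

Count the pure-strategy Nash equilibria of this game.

2

Both Stag: Hunter 1 gets 12 (best alternative 10); Hunter 2 gets 9 (best alternative 7). Neither deviates — NE.
Both Hare: Hunter 1 gets 11 (best alternative 10); Hunter 2 gets 14 (best alternative 11). Neither deviates — NE.
Both Boar is not a NE: Hunter 2 would switch to Hare (10 > 4).
No other cell survives both best-response checks, so there are 2 pure NE.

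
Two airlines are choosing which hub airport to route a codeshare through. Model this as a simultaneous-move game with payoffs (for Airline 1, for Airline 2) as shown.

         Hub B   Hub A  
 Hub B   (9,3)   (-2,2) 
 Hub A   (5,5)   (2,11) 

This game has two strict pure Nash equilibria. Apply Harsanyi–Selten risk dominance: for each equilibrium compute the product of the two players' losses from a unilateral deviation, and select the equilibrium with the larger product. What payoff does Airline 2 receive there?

11

At both Hub B: Airline 1 loses 9 − 5 = 4 by deviating; Airline 2 loses 3 − 2 = 1. Product = 4·1 = 4.
At both Hub A: Airline 1 loses 2 − (-2) = 4 by deviating; Airline 2 loses 11 − 5 = 6. Product = 4·6 = 24.
24 > 4, so both Hub A is risk-dominant. Airline 2's payoff there is 11.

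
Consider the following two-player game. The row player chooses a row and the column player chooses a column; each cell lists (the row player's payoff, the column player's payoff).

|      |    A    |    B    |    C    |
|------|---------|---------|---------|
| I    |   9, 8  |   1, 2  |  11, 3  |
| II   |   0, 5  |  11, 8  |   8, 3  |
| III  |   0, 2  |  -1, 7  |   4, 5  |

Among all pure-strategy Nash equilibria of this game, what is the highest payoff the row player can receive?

(I, A) is a pure NE (the row player: 9 ≥ 0; the column player: 8 ≥ 3). The row player gets 9.
(II, B) is a pure NE (the row player: 11 ≥ 1; the column player: 8 ≥ 5). The row player gets 11.
Every other cell has a profitable deviation for at least one player. Highest of {9, 11} is 11.

11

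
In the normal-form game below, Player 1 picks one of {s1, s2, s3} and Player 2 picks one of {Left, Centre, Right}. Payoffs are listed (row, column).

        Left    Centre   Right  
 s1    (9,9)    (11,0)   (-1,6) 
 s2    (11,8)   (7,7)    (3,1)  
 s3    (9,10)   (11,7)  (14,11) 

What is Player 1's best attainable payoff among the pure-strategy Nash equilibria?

14

(s2, Left) is a pure NE (Player 1: 11 ≥ 9; Player 2: 8 ≥ 7). Player 1 gets 11.
(s3, Right) is a pure NE (Player 1: 14 ≥ 3; Player 2: 11 ≥ 10). Player 1 gets 14.
Every other cell has a profitable deviation for at least one player. Highest of {11, 14} is 14.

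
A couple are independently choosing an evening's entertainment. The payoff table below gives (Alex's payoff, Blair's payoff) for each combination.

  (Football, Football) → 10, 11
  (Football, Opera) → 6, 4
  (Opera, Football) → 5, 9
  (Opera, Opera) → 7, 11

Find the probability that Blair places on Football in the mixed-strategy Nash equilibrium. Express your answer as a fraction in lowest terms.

1/6

Blair's mix q on Football must make Alex indifferent between Football and Opera.
Alex's payoff from Football: 10q + 6(1−q). From Opera: 5q + 7(1−q).
Set equal: 5q = 1(1−q) → q = 1/6.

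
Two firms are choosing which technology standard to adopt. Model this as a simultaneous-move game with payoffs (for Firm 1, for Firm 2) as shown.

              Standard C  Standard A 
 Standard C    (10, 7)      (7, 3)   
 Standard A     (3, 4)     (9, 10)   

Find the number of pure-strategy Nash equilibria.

2

Both Standard C: Firm 1 gets 10 (best alternative 3); Firm 2 gets 7 (best alternative 3). Neither deviates — NE.
Both Standard A: Firm 1 gets 9 (best alternative 7); Firm 2 gets 10 (best alternative 4). Neither deviates — NE.
(Standard A, Standard C) is not a NE: Firm 1 would switch to Standard C (10 > 3).
No other cell survives both best-response checks, so there are 2 pure NE.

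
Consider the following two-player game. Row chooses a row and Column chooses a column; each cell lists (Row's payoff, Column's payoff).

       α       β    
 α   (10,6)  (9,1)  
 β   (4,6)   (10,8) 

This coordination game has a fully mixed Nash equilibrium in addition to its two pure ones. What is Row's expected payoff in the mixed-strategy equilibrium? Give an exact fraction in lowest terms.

64/7

Column mixes with probability q on α, chosen so Row is indifferent: 10q + 9(1−q) = 4q + 10(1−q) gives q = 1/7.
Row's expected payoff (from either row, since indifferent) is 10·1/7 + 9·6/7 = 64/7.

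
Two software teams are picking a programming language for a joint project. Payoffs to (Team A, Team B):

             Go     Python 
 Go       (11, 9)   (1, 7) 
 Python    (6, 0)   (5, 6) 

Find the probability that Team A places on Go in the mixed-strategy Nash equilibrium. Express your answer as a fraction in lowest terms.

3/4

Team A's mix p on Go must make Team B indifferent between Go and Python.
Team B's payoff from Go: 9p + 0(1−p). From Python: 7p + 6(1−p).
Set equal: 2p = 6(1−p) → p = 6/8 = 3/4.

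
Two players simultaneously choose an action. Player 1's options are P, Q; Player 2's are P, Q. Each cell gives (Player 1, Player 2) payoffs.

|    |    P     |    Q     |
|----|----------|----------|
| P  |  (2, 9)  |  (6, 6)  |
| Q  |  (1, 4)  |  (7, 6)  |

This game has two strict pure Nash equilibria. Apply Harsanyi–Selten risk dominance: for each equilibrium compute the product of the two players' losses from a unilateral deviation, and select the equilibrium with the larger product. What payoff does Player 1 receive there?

At both P: Player 1 loses 2 − 1 = 1 by deviating; Player 2 loses 9 − 6 = 3. Product = 1·3 = 3.
At both Q: Player 1 loses 7 − 6 = 1 by deviating; Player 2 loses 6 − 4 = 2. Product = 1·2 = 2.
3 > 2, so both P is risk-dominant. Player 1's payoff there is 2.

2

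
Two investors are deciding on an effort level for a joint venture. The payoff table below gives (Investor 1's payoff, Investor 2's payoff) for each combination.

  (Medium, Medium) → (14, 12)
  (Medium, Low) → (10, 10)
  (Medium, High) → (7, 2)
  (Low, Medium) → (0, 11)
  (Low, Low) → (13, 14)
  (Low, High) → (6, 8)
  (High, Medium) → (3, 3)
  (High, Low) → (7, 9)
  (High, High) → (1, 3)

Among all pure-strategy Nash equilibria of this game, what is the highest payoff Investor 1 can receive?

14

Both Medium is a pure NE (Investor 1: 14 ≥ 3; Investor 2: 12 ≥ 10). Investor 1 gets 14.
Both Low is a pure NE (Investor 1: 13 ≥ 10; Investor 2: 14 ≥ 11). Investor 1 gets 13.
Every other cell has a profitable deviation for at least one player. Highest of {14, 13} is 14.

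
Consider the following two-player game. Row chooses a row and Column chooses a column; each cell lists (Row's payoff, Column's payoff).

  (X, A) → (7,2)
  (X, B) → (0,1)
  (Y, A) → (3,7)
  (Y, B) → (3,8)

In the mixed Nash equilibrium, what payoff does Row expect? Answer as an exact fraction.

Column mixes with probability q on A, chosen so Row is indifferent: 7q + 0(1−q) = 3q + 3(1−q) gives q = 3/7.
Row's expected payoff (from either row, since indifferent) is 7·3/7 + 0·4/7 = 3.

3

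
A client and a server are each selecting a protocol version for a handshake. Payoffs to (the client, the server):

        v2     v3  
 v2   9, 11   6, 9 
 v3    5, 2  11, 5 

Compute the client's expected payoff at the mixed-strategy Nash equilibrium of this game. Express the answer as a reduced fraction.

The server mixes with probability q on v2, chosen so the client is indifferent: 9q + 6(1−q) = 5q + 11(1−q) gives q = 5/9.
The client's expected payoff (from either row, since indifferent) is 9·5/9 + 6·4/9 = 23/3.

23/3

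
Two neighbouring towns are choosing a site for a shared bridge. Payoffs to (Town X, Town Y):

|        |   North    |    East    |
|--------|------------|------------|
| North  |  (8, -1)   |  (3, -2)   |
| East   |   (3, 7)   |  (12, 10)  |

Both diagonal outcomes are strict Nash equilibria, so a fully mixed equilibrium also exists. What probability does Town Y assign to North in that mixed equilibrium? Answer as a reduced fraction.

Town Y's mix q on North must make Town X indifferent between North and East.
Town X's payoff from North: 8q + 3(1−q). From East: 3q + 12(1−q).
Set equal: 5q = 9(1−q) → q = 9/14.

9/14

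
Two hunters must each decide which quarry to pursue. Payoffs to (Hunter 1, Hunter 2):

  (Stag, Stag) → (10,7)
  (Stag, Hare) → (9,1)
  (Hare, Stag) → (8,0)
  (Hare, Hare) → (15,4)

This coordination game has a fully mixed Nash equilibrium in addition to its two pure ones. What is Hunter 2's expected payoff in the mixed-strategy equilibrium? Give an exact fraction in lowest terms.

Hunter 1 mixes with probability p on Stag, chosen so Hunter 2 is indifferent: 7p + 0(1−p) = 1p + 4(1−p) gives p = 2/5.
Hunter 2's expected payoff is 7·2/5 + 0·3/5 = 14/5.

14/5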